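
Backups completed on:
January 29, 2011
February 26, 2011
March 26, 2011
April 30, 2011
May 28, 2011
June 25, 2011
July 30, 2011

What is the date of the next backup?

These are Saturdays with 28, 28, 35, 28, 28, 35-day gaps.
Each is the final Saturday of its month — January 29, 2011 is past the 28th, so '4th Saturday' doesn't fit.
Last Saturday of August 2011: August 27, 2011.

August 27, 2011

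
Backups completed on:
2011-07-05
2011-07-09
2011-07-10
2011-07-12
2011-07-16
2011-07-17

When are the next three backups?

2011-07-19, 2011-07-23, 2011-07-24

Every event lands on a Tuesday or Saturday or Sunday (gaps cycle 4, 1, 2, 4, 1).
So the schedule is: every Tuesday, Saturday and Sunday.
Next Tuesday: 2011-07-19.
Next Saturday: 2011-07-23.
The following Sunday is 2011-07-24.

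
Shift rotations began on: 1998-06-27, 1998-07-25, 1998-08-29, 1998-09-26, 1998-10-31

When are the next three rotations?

Every date is a Saturday; gaps 28, 35, 28, 35 days.
Each is the last Saturday of its month (at least one falls on the 29th or later, ruling out '4th Saturday').
Last Saturday of November 1998: 1998-11-28.
December 1998 ends with Saturday 1998-12-26.
January 1999 ends with Saturday 1999-01-30.

1998-11-28, 1998-12-26, 1999-01-30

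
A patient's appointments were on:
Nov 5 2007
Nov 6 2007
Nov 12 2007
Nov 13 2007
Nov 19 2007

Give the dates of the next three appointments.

Nov 20 2007, Nov 26 2007, Nov 27 2007

Gaps: 1, 6, 1, 6 days — not constant, but cyclic with period 2.
The events fall on every Monday and Tuesday.
The following Tuesday is Nov 20 2007.
Next Monday: Nov 26 2007.
The following Tuesday is Nov 27 2007.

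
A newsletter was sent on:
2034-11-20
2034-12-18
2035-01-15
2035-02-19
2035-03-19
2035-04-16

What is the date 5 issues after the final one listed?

2035-09-17

These are Mondays at 28- or 35-day spacing (28, 28, 35, 28, 28).
The pattern: 3rd Monday of the month.
3rd Monday of May 2035: 2035-05-21.
3rd Monday of June 2035: 2035-06-18.
3rd Monday of July 2035: 2035-07-16.
August 2035 — 3rd Monday is 2035-08-20.
September 2035 — 3rd Monday is 2035-09-17.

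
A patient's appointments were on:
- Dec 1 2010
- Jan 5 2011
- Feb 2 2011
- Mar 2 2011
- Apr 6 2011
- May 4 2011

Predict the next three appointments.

Gaps: 35, 28, 28, 35, 28 days — a mix of 28 and 35. Every date is a Wednesday.
Each is the 1st Wednesday of its month.
June 2011 — 1st Wednesday is Jun 1 2011.
1st Wednesday of July 2011: Jul 6 2011.
August 2011 — 1st Wednesday is Aug 3 2011.

Jun 1 2011, Jul 6 2011, Aug 3 2011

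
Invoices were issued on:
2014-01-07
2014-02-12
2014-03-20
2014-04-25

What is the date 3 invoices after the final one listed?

2014-08-11

The spacing is 36, 36, 36 days — always 36 days.
2014-04-25 + 36 days = 2014-05-31.
2014-05-31 + 36 days = 2014-07-06.
2014-07-06 + 36 days = 2014-08-11.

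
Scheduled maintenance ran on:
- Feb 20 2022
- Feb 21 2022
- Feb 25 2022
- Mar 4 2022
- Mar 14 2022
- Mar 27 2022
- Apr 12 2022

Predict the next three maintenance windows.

May 1 2022, May 23 2022, Jun 17 2022

Gaps: 1, 4, 7, 10, 13, 16 days — each gap is 3 larger than the previous one.
Next gap: 19 days. Apr 12 2022 + 19 days = May 1 2022.
Next gap: 22 days. May 1 2022 + 22 days = May 23 2022.
Next gap: 25 days. May 23 2022 + 25 days = Jun 17 2022.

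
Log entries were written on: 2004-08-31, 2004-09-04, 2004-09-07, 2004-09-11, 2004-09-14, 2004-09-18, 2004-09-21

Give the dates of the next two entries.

Gaps: 4, 3, 4, 3, 4, 3 days — not constant, but cyclic with period 2.
The events fall on every Tuesday and Saturday.
Next Saturday: 2004-09-25.
Next Tuesday: 2004-09-28.

2004-09-25, 2004-09-28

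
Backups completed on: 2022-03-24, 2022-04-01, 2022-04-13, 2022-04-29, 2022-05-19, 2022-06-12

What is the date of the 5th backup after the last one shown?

2022-12-09

Intervals are 8, 12, 16, 20, 24 days — an arithmetic progression with common difference 4.
Next gap: 28 days. 2022-06-12 + 28 days = 2022-07-10.
Next gap: 32 days. 2022-07-10 + 32 days = 2022-08-11.
Next gap: 36 days. 2022-08-11 + 36 days = 2022-09-16.
Next gap: 40 days. 2022-09-16 + 40 days = 2022-10-26.
Next gap: 44 days. 2022-10-26 + 44 days = 2022-12-09.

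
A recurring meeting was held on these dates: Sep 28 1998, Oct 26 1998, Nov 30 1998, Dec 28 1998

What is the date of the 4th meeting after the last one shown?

All Mondays; the gaps (28, 35, 28) vary with month length.
This is the last Monday of each month.
Last Monday of January 1999: Jan 25 1999.
February 1999 ends with Monday Feb 22 1999.
Last Monday of March 1999: Mar 29 1999.
April 1999 ends with Monday Apr 26 1999.

Apr 26 1999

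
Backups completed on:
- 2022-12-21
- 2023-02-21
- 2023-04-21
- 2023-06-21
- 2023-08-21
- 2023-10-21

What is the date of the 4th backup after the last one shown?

The day-of-month is always 21 (62, 59, 61, 61, 61 days between events).
So this recurs on the 21st of every 2 months.
Next: December 2023 → 2023-12-21.
February 2024: 2024-02-21.
Next: April 2024 → 2024-04-21.
Next: June 2024 → 2024-06-21.

2024-06-21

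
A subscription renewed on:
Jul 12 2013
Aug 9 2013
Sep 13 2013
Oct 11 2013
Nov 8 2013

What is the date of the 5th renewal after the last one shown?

Apr 11 2014

Gaps: 28, 35, 28, 28 days — a mix of 28 and 35. Every date is a Friday.
Each is the 2nd Friday of its month.
December 2013 — 2nd Friday is Dec 13 2013.
January 2014 — 2nd Friday is Jan 10 2014.
2nd Friday of February 2014: Feb 14 2014.
2nd Friday of March 2014: Mar 14 2014.
2nd Friday of April 2014: Apr 11 2014.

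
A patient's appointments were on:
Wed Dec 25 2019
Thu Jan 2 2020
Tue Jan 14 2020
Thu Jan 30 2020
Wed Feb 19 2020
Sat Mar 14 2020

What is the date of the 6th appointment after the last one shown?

Wed Oct 28 2020

Intervals are 8, 12, 16, 20, 24 days — an arithmetic progression with common difference 4.
Next gap: 28 days. Sat Mar 14 2020 + 28 days = Sat Apr 11 2020.
Next gap: 32 days. Sat Apr 11 2020 + 32 days = Wed May 13 2020.
Next gap: 36 days. Wed May 13 2020 + 36 days = Thu Jun 18 2020.
Next gap: 40 days. Thu Jun 18 2020 + 40 days = Tue Jul 28 2020.
Next gap: 44 days. Tue Jul 28 2020 + 44 days = Thu Sep 10 2020.
Next gap: 48 days. Thu Sep 10 2020 + 48 days = Wed Oct 28 2020.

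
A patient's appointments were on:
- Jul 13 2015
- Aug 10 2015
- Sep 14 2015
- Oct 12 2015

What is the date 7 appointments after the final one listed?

May 9 2016

All dates are Mondays, 28, 35, 28 days apart.
Specifically, the 2nd Monday of each month.
November 2015 — 2nd Monday is Nov 9 2015.
December 2015 — 2nd Monday is Dec 14 2015.
January 2016 — 2nd Monday is Jan 11 2016.
February 2016 — 2nd Monday is Feb 8 2016.
March 2016 — 2nd Monday is Mar 14 2016.
April 2016 — 2nd Monday is Apr 11 2016.
2nd Monday of May 2016: May 9 2016.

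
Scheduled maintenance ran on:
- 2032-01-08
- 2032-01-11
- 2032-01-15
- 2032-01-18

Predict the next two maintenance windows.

2032-01-22, 2032-01-25

The gap pattern 3, 4, 3 repeats every 2 events.
These are the Thursdays and Sundays of each week.
Next Thursday: 2032-01-22.
Next Sunday: 2032-01-25.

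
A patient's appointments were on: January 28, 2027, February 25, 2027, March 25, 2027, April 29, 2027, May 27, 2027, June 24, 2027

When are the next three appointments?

These are Thursdays with 28, 28, 35, 28, 28-day gaps.
Each is the final Thursday of its month — April 29, 2027 is past the 28th, so '4th Thursday' doesn't fit.
July 2027 ends with Thursday July 29, 2027.
August 2027 ends with Thursday August 26, 2027.
Last Thursday of September 2027: September 30, 2027.

July 29, 2027; August 26, 2027; September 30, 2027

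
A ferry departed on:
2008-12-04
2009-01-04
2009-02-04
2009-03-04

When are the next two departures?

Gaps: 31, 31, 28 days — not constant. Every event is on the 4th of the month.
Pattern: the 4th of each month.
April 2009: 2009-04-04.
Next: May 2009 → 2009-05-04.

2009-04-04, 2009-05-04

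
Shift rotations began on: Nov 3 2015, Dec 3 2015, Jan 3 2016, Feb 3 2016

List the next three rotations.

Gaps: 30, 31, 31 days — not constant. Every event is on the 3rd of the month.
Pattern: the 3rd of each month.
Next: March 2016 → Mar 3 2016.
Next: April 2016 → Apr 3 2016.
Next: May 2016 → May 3 2016.

Mar 3 2016, Apr 3 2016, May 3 2016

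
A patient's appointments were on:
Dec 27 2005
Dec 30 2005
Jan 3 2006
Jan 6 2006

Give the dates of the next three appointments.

The gap pattern 3, 4, 3 repeats every 2 events.
These are the Tuesdays and Fridays of each week.
Next Tuesday: Jan 10 2006.
The following Friday is Jan 13 2006.
The following Tuesday is Jan 17 2006.

Jan 10 2006, Jan 13 2006, Jan 17 2006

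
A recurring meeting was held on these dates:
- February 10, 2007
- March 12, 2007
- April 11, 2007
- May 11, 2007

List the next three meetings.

Gaps between consecutive events: 30, 30, 30 days — a constant 30-day interval.
May 11, 2007 + 30 days = June 10, 2007.
June 10, 2007 + 30 days = July 10, 2007.
July 10, 2007 + 30 days = August 9, 2007.

June 10, 2007; July 10, 2007; August 9, 2007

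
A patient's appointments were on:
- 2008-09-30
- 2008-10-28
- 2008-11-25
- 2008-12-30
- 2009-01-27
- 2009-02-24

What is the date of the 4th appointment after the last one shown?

All Tuesdays; the gaps (28, 28, 35, 28, 28) vary with month length.
This is the last Tuesday of each month.
March 2009 ends with Tuesday 2009-03-31.
April 2009 ends with Tuesday 2009-04-28.
Last Tuesday of May 2009: 2009-05-26.
Last Tuesday of June 2009: 2009-06-30.

2009-06-30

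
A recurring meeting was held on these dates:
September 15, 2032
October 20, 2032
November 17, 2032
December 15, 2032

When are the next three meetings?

January 19, 2033; February 16, 2033; March 16, 2033

Gaps: 35, 28, 28 days — a mix of 28 and 35. Every date is a Wednesday.
Each is the 3rd Wednesday of its month.
3rd Wednesday of January 2033: January 19, 2033.
February 2033 — 3rd Wednesday is February 16, 2033.
3rd Wednesday of March 2033: March 16, 2033.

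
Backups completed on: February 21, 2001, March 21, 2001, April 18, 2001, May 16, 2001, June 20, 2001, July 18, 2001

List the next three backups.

Gaps: 28, 28, 28, 35, 28 days — a mix of 28 and 35. Every date is a Wednesday.
Each is the 3rd Wednesday of its month.
August 2001 — 3rd Wednesday is August 15, 2001.
3rd Wednesday of September 2001: September 19, 2001.
3rd Wednesday of October 2001: October 17, 2001.

August 15, 2001; September 19, 2001; October 17, 2001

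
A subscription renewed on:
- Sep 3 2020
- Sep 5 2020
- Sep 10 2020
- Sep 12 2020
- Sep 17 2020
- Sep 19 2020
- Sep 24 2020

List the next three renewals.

Every event lands on a Thursday or Saturday (gaps cycle 2, 5, 2, 5, 2, 5).
So the schedule is: every Thursday and Saturday.
The following Saturday is Sep 26 2020.
The following Thursday is Oct 1 2020.
The following Saturday is Oct 3 2020.

Sep 26 2020, Oct 1 2020, Oct 3 2020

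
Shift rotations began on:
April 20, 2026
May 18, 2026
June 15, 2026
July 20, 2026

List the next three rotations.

August 17, 2026; September 21, 2026; October 19, 2026

All dates are Mondays, 28, 28, 35 days apart.
Specifically, the 3rd Monday of each month.
3rd Monday of August 2026: August 17, 2026.
September 2026 — 3rd Monday is September 21, 2026.
October 2026 — 3rd Monday is October 19, 2026.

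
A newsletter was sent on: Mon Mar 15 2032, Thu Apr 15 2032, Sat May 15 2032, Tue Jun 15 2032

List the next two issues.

Each date is the 15th; the gaps (31, 30, 31) track the month lengths.
The rule is the 15th of each month.
Next: July 2032 → Thu Jul 15 2032.
August 2032: Sun Aug 15 2032.

Thu Jul 15 2032, Sun Aug 15 2032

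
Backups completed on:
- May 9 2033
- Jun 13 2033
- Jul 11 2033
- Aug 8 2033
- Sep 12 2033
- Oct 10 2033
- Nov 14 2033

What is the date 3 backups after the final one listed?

All dates are Mondays, 35, 28, 28, 35, 28, 35 days apart.
Specifically, the 2nd Monday of each month.
December 2033 — 2nd Monday is Dec 12 2033.
January 2034 — 2nd Monday is Jan 9 2034.
February 2034 — 2nd Monday is Feb 13 2034.

Feb 13 2034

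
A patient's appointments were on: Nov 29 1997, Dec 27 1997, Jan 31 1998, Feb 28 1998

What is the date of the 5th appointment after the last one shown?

These are Saturdays with 28, 35, 28-day gaps.
Each is the final Saturday of its month — Nov 29 1997 is past the 28th, so '4th Saturday' doesn't fit.
March 1998 ends with Saturday Mar 28 1998.
Last Saturday of April 1998: Apr 25 1998.
Last Saturday of May 1998: May 30 1998.
Last Saturday of June 1998: Jun 27 1998.
July 1998 ends with Saturday Jul 25 1998.

Jul 25 1998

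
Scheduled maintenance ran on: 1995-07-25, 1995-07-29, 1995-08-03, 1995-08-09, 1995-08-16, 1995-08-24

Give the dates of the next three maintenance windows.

1995-09-02, 1995-09-12, 1995-09-23

The spacing grows by 1 each time: 4, 5, 6, 7, 8 days.
Next gap: 9 days. 1995-08-24 + 9 days = 1995-09-02.
Next gap: 10 days. 1995-09-02 + 10 days = 1995-09-12.
Next gap: 11 days. 1995-09-12 + 11 days = 1995-09-23.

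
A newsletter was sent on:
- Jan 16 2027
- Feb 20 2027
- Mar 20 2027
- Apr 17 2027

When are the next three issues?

May 15 2027, Jun 19 2027, Jul 17 2027

Gaps: 35, 28, 28 days — a mix of 28 and 35. Every date is a Saturday.
Each is the 3rd Saturday of its month.
May 2027 — 3rd Saturday is May 15 2027.
June 2027 — 3rd Saturday is Jun 19 2027.
3rd Saturday of July 2027: Jul 17 2027.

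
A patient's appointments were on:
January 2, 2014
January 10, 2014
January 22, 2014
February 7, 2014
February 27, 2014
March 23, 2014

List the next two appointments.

Gaps: 8, 12, 16, 20, 24 days — each gap is 4 larger than the previous one.
Next gap: 28 days. March 23, 2014 + 28 days = April 20, 2014.
Next gap: 32 days. April 20, 2014 + 32 days = May 22, 2014.

April 20, 2014; May 22, 2014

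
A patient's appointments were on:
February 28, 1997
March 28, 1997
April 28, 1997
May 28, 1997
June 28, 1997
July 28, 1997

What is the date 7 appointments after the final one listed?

February 28, 1998

The day-of-month is always 28 (28, 31, 30, 31, 30 days between events).
So this recurs on the 28th of each month.
Next: August 1997 → August 28, 1997.
September 1997: September 28, 1997.
October 1997: October 28, 1997.
November 1997: November 28, 1997.
December 1997: December 28, 1997.
January 1998: January 28, 1998.
February 1998: February 28, 1998.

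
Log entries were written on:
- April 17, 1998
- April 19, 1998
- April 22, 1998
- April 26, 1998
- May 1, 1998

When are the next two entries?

Intervals are 2, 3, 4, 5 days — an arithmetic progression with common difference 1.
Next gap: 6 days. May 1, 1998 + 6 days = May 7, 1998.
Next gap: 7 days. May 7, 1998 + 7 days = May 14, 1998.

May 7, 1998; May 14, 1998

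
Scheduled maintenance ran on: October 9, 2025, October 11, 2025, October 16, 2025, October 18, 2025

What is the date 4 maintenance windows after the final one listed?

November 1, 2025

Every event lands on a Thursday or Saturday (gaps cycle 2, 5, 2).
So the schedule is: every Thursday and Saturday.
The following Thursday is October 23, 2025.
Next Saturday: October 25, 2025.
Next Thursday: October 30, 2025.
Next Saturday: November 1, 2025.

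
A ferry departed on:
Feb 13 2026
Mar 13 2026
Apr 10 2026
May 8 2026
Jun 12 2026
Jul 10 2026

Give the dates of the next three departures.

Aug 14 2026, Sep 11 2026, Oct 9 2026

These are Fridays at 28- or 35-day spacing (28, 28, 28, 35, 28).
The pattern: 2nd Friday of the month.
2nd Friday of August 2026: Aug 14 2026.
2nd Friday of September 2026: Sep 11 2026.
2nd Friday of October 2026: Oct 9 2026.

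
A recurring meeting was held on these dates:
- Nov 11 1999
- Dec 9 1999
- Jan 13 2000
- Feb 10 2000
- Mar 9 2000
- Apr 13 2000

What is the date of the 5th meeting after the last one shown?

All dates are Thursdays, 28, 35, 28, 28, 35 days apart.
Specifically, the 2nd Thursday of each month.
2nd Thursday of May 2000: May 11 2000.
June 2000 — 2nd Thursday is Jun 8 2000.
2nd Thursday of July 2000: Jul 13 2000.
August 2000 — 2nd Thursday is Aug 10 2000.
2nd Thursday of September 2000: Sep 14 2000.

Sep 14 2000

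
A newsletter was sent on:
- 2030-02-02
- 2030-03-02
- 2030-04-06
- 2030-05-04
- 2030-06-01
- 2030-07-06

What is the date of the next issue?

2030-08-03

These are Saturdays at 28- or 35-day spacing (28, 35, 28, 28, 35).
The pattern: 1st Saturday of the month.
1st Saturday of August 2030: 2030-08-03.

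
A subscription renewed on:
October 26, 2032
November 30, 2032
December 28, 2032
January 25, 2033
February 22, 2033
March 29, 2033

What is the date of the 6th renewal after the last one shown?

September 27, 2033

These are Tuesdays with 35, 28, 28, 28, 35-day gaps.
Each is the final Tuesday of its month — November 30, 2032 is past the 28th, so '4th Tuesday' doesn't fit.
Last Tuesday of April 2033: April 26, 2033.
Last Tuesday of May 2033: May 31, 2033.
June 2033 ends with Tuesday June 28, 2033.
July 2033 ends with Tuesday July 26, 2033.
Last Tuesday of August 2033: August 30, 2033.
Last Tuesday of September 2033: September 27, 2033.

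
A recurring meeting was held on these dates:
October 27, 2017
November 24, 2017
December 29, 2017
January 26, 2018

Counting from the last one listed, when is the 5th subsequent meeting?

All Fridays; the gaps (28, 35, 28) vary with month length.
This is the last Friday of each month.
February 2018 ends with Friday February 23, 2018.
Last Friday of March 2018: March 30, 2018.
April 2018 ends with Friday April 27, 2018.
May 2018 ends with Friday May 25, 2018.
June 2018 ends with Friday June 29, 2018.

June 29, 2018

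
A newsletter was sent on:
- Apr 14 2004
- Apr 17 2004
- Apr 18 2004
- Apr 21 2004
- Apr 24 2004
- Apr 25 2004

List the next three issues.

Apr 28 2004, May 1 2004, May 2 2004

The gap pattern 3, 1, 3, 3, 1 repeats every 3 events.
These are the Wednesdays, Saturdays and Sundays of each week.
The following Wednesday is Apr 28 2004.
Next Saturday: May 1 2004.
Next Sunday: May 2 2004.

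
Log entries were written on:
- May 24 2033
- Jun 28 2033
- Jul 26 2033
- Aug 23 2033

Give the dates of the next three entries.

These are Tuesdays at 28- or 35-day spacing (35, 28, 28).
The pattern: 4th Tuesday of the month.
September 2033 — 4th Tuesday is Sep 27 2033.
4th Tuesday of October 2033: Oct 25 2033.
November 2033 — 4th Tuesday is Nov 22 2033.

Sep 27 2033, Oct 25 2033, Nov 22 2033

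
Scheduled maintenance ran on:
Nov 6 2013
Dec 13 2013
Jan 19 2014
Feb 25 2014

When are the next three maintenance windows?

Apr 3 2014, May 10 2014, Jun 16 2014

Gaps between consecutive events: 37, 37, 37 days — a constant 37-day interval.
Feb 25 2014 + 37 days = Apr 3 2014.
Apr 3 2014 + 37 days = May 10 2014.
May 10 2014 + 37 days = Jun 16 2014.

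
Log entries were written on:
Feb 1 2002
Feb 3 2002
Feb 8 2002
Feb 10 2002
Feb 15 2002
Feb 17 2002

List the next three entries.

The gap pattern 2, 5, 2, 5, 2 repeats every 2 events.
These are the Fridays and Sundays of each week.
The following Friday is Feb 22 2002.
The following Sunday is Feb 24 2002.
Next Friday: Mar 1 2002.

Feb 22 2002, Feb 24 2002, Mar 1 2002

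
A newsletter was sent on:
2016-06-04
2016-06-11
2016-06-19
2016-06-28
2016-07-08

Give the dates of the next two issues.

2016-07-19, 2016-07-31

Intervals are 7, 8, 9, 10 days — an arithmetic progression with common difference 1.
Next gap: 11 days. 2016-07-08 + 11 days = 2016-07-19.
Next gap: 12 days. 2016-07-19 + 12 days = 2016-07-31.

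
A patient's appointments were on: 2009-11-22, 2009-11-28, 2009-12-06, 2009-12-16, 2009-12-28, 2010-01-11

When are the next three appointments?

The spacing grows by 2 each time: 6, 8, 10, 12, 14 days.
Next gap: 16 days. 2010-01-11 + 16 days = 2010-01-27.
Next gap: 18 days. 2010-01-27 + 18 days = 2010-02-14.
Next gap: 20 days. 2010-02-14 + 20 days = 2010-03-06.

2010-01-27, 2010-02-14, 2010-03-06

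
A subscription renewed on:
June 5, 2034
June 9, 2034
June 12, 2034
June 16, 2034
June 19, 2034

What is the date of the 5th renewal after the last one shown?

Every event lands on a Monday or Friday (gaps cycle 4, 3, 4, 3).
So the schedule is: every Monday and Friday.
The following Friday is June 23, 2034.
The following Monday is June 26, 2034.
The following Friday is June 30, 2034.
Next Monday: July 3, 2034.
The following Friday is July 7, 2034.

July 7, 2034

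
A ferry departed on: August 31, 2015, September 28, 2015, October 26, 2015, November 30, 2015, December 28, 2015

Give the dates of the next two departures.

January 25, 2016; February 29, 2016

All Mondays; the gaps (28, 28, 35, 28) vary with month length.
This is the last Monday of each month.
Last Monday of January 2016: January 25, 2016.
February 2016 ends with Monday February 29, 2016.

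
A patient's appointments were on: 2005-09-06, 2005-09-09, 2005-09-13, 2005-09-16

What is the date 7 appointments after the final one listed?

The gap pattern 3, 4, 3 repeats every 2 events.
These are the Tuesdays and Fridays of each week.
Next Tuesday: 2005-09-20.
The following Friday is 2005-09-23.
The following Tuesday is 2005-09-27.
Next Friday: 2005-09-30.
The following Tuesday is 2005-10-04.
The following Friday is 2005-10-07.
Next Tuesday: 2005-10-11.

2005-10-11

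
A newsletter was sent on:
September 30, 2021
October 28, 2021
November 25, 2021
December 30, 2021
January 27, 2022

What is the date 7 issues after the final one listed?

August 25, 2022

All Thursdays; the gaps (28, 28, 35, 28) vary with month length.
This is the last Thursday of each month.
February 2022 ends with Thursday February 24, 2022.
Last Thursday of March 2022: March 31, 2022.
Last Thursday of April 2022: April 28, 2022.
May 2022 ends with Thursday May 26, 2022.
Last Thursday of June 2022: June 30, 2022.
Last Thursday of July 2022: July 28, 2022.
August 2022 ends with Thursday August 25, 2022.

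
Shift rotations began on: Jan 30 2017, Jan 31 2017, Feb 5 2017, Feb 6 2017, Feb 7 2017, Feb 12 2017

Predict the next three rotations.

Gaps: 1, 5, 1, 1, 5 days — not constant, but cyclic with period 3.
The events fall on every Monday, Tuesday and Sunday.
Next Monday: Feb 13 2017.
Next Tuesday: Feb 14 2017.
Next Sunday: Feb 19 2017.

Feb 13 2017, Feb 14 2017, Feb 19 2017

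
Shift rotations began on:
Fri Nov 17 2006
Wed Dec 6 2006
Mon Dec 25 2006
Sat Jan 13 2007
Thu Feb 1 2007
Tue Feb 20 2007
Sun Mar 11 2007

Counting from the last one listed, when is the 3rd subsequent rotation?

Mon May 7 2007

Gaps between consecutive events: 19, 19, 19, 19, 19, 19 days — a constant 19-day interval.
Sun Mar 11 2007 + 19 days = Fri Mar 30 2007.
Fri Mar 30 2007 + 19 days = Wed Apr 18 2007.
Wed Apr 18 2007 + 19 days = Mon May 7 2007.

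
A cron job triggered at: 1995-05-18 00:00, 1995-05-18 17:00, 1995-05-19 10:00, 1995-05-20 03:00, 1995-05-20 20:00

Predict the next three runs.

Spacing: 17, 17, 17, 17 h — constant 17 h.
1995-05-20 20:00 + 17 h = 1995-05-21 13:00.
1995-05-21 13:00 + 17 h = 1995-05-22 06:00.
1995-05-22 06:00 + 17 h = 1995-05-22 23:00.

1995-05-21 13:00, 1995-05-22 06:00, 1995-05-22 23:00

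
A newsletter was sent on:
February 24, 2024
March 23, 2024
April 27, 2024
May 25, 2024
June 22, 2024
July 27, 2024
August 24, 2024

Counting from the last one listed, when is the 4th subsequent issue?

These are Saturdays at 28- or 35-day spacing (28, 35, 28, 28, 35, 28).
The pattern: 4th Saturday of the month.
September 2024 — 4th Saturday is September 28, 2024.
October 2024 — 4th Saturday is October 26, 2024.
4th Saturday of November 2024: November 23, 2024.
December 2024 — 4th Saturday is December 28, 2024.

December 28, 2024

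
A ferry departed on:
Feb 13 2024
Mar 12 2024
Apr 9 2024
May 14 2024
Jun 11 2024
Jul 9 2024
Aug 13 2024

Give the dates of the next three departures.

Sep 10 2024, Oct 8 2024, Nov 12 2024

Gaps: 28, 28, 35, 28, 28, 35 days — a mix of 28 and 35. Every date is a Tuesday.
Each is the 2nd Tuesday of its month.
September 2024 — 2nd Tuesday is Sep 10 2024.
October 2024 — 2nd Tuesday is Oct 8 2024.
November 2024 — 2nd Tuesday is Nov 12 2024.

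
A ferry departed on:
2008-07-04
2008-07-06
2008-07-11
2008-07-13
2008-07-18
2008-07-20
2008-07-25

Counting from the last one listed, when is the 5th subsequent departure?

2008-08-10

Gaps: 2, 5, 2, 5, 2, 5 days — not constant, but cyclic with period 2.
The events fall on every Friday and Sunday.
The following Sunday is 2008-07-27.
The following Friday is 2008-08-01.
Next Sunday: 2008-08-03.
The following Friday is 2008-08-08.
Next Sunday: 2008-08-10.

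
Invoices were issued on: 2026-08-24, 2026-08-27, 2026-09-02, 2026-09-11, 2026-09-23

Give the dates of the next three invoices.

Intervals are 3, 6, 9, 12 days — an arithmetic progression with common difference 3.
Next gap: 15 days. 2026-09-23 + 15 days = 2026-10-08.
Next gap: 18 days. 2026-10-08 + 18 days = 2026-10-26.
Next gap: 21 days. 2026-10-26 + 21 days = 2026-11-16.

2026-10-08, 2026-10-26, 2026-11-16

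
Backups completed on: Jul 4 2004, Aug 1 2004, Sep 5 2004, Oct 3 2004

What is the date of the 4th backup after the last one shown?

Feb 6 2005

These are Sundays at 28- or 35-day spacing (28, 35, 28).
The pattern: 1st Sunday of the month.
November 2004 — 1st Sunday is Nov 7 2004.
December 2004 — 1st Sunday is Dec 5 2004.
1st Sunday of January 2005: Jan 2 2005.
February 2005 — 1st Sunday is Feb 6 2005.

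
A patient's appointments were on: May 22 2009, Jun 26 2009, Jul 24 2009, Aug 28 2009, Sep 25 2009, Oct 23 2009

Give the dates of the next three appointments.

These are Fridays at 28- or 35-day spacing (35, 28, 35, 28, 28).
The pattern: 4th Friday of the month.
4th Friday of November 2009: Nov 27 2009.
4th Friday of December 2009: Dec 25 2009.
4th Friday of January 2010: Jan 22 2010.

Nov 27 2009, Dec 25 2009, Jan 22 2010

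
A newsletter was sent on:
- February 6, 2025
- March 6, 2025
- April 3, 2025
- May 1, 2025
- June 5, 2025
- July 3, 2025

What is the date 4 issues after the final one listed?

November 6, 2025

Gaps: 28, 28, 28, 35, 28 days — a mix of 28 and 35. Every date is a Thursday.
Each is the 1st Thursday of its month.
August 2025 — 1st Thursday is August 7, 2025.
1st Thursday of September 2025: September 4, 2025.
1st Thursday of October 2025: October 2, 2025.
1st Thursday of November 2025: November 6, 2025.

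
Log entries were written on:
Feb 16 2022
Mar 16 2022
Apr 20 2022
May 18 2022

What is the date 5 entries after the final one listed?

These are Wednesdays at 28- or 35-day spacing (28, 35, 28).
The pattern: 3rd Wednesday of the month.
3rd Wednesday of June 2022: Jun 15 2022.
July 2022 — 3rd Wednesday is Jul 20 2022.
3rd Wednesday of August 2022: Aug 17 2022.
3rd Wednesday of September 2022: Sep 21 2022.
October 2022 — 3rd Wednesday is Oct 19 2022.

Oct 19 2022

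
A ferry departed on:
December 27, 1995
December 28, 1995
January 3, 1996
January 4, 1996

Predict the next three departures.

Gaps: 1, 6, 1 days — not constant, but cyclic with period 2.
The events fall on every Wednesday and Thursday.
The following Wednesday is January 10, 1996.
The following Thursday is January 11, 1996.
Next Wednesday: January 17, 1996.

January 10, 1996; January 11, 1996; January 17, 1996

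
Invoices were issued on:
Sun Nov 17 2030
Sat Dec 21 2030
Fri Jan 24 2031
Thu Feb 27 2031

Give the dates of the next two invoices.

Wed Apr 2 2031, Tue May 6 2031

The spacing is 34, 34, 34 days — always 34 days.
Thu Feb 27 2031 + 34 days = Wed Apr 2 2031.
Wed Apr 2 2031 + 34 days = Tue May 6 2031.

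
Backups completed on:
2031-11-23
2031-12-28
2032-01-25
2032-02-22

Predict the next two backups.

Gaps: 35, 28, 28 days — a mix of 28 and 35. Every date is a Sunday.
Each is the 4th Sunday of its month.
4th Sunday of March 2032: 2032-03-28.
April 2032 — 4th Sunday is 2032-04-25.

2032-03-28, 2032-04-25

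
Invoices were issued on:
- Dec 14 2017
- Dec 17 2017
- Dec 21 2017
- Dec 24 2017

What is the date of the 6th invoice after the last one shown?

Every event lands on a Thursday or Sunday (gaps cycle 3, 4, 3).
So the schedule is: every Thursday and Sunday.
Next Thursday: Dec 28 2017.
Next Sunday: Dec 31 2017.
Next Thursday: Jan 4 2018.
The following Sunday is Jan 7 2018.
The following Thursday is Jan 11 2018.
The following Sunday is Jan 14 2018.

Jan 14 2018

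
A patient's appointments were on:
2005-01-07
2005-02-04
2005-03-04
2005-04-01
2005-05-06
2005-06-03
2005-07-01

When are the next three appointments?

2005-08-05, 2005-09-02, 2005-10-07

These are Fridays at 28- or 35-day spacing (28, 28, 28, 35, 28, 28).
The pattern: 1st Friday of the month.
1st Friday of August 2005: 2005-08-05.
September 2005 — 1st Friday is 2005-09-02.
1st Friday of October 2005: 2005-10-07.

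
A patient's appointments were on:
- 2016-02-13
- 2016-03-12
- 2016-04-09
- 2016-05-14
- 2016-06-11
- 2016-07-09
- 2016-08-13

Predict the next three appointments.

All dates are Saturdays, 28, 28, 35, 28, 28, 35 days apart.
Specifically, the 2nd Saturday of each month.
2nd Saturday of September 2016: 2016-09-10.
2nd Saturday of October 2016: 2016-10-08.
2nd Saturday of November 2016: 2016-11-12.

2016-09-10, 2016-10-08, 2016-11-12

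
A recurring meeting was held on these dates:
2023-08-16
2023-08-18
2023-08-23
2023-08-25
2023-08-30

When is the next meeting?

2023-09-01

Gaps: 2, 5, 2, 5 days — not constant, but cyclic with period 2.
The events fall on every Wednesday and Friday.
Next Friday: 2023-09-01.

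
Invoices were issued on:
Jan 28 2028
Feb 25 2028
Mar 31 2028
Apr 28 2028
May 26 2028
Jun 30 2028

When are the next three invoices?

Every date is a Friday; gaps 28, 35, 28, 28, 35 days.
Each is the last Friday of its month (at least one falls on the 29th or later, ruling out '4th Friday').
July 2028 ends with Friday Jul 28 2028.
Last Friday of August 2028: Aug 25 2028.
September 2028 ends with Friday Sep 29 2028.

Jul 28 2028, Aug 25 2028, Sep 29 2028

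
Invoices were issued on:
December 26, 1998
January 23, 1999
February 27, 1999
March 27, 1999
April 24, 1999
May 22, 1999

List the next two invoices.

June 26, 1999; July 24, 1999

These are Saturdays at 28- or 35-day spacing (28, 35, 28, 28, 28).
The pattern: 4th Saturday of the month.
4th Saturday of June 1999: June 26, 1999.
July 1999 — 4th Saturday is July 24, 1999.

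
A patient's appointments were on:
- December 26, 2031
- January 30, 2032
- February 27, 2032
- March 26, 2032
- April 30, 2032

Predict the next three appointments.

May 28, 2032; June 25, 2032; July 30, 2032

All Fridays; the gaps (35, 28, 28, 35) vary with month length.
This is the last Friday of each month.
May 2032 ends with Friday May 28, 2032.
Last Friday of June 2032: June 25, 2032.
July 2032 ends with Friday July 30, 2032.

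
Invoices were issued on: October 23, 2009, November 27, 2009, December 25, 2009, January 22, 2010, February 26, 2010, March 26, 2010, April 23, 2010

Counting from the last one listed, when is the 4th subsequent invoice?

August 27, 2010

These are Fridays at 28- or 35-day spacing (35, 28, 28, 35, 28, 28).
The pattern: 4th Friday of the month.
May 2010 — 4th Friday is May 28, 2010.
4th Friday of June 2010: June 25, 2010.
4th Friday of July 2010: July 23, 2010.
4th Friday of August 2010: August 27, 2010.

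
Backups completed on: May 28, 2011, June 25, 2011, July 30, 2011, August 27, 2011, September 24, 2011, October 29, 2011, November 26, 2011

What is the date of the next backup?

December 31, 2011

These are Saturdays with 28, 35, 28, 28, 35, 28-day gaps.
Each is the final Saturday of its month — July 30, 2011 is past the 28th, so '4th Saturday' doesn't fit.
December 2011 ends with Saturday December 31, 2011.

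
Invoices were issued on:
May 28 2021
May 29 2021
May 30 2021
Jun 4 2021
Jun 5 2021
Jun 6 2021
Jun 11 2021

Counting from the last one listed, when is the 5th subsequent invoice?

Jun 20 2021

The gap pattern 1, 1, 5, 1, 1, 5 repeats every 3 events.
These are the Fridays, Saturdays and Sundays of each week.
Next Saturday: Jun 12 2021.
Next Sunday: Jun 13 2021.
The following Friday is Jun 18 2021.
Next Saturday: Jun 19 2021.
Next Sunday: Jun 20 2021.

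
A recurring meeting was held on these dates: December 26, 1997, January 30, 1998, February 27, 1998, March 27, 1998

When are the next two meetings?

Every date is a Friday; gaps 35, 28, 28 days.
Each is the last Friday of its month (at least one falls on the 29th or later, ruling out '4th Friday').
Last Friday of April 1998: April 24, 1998.
Last Friday of May 1998: May 29, 1998.

April 24, 1998; May 29, 1998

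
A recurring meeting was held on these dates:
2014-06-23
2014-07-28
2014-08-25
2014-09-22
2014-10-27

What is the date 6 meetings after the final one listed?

These are Mondays at 28- or 35-day spacing (35, 28, 28, 35).
The pattern: 4th Monday of the month.
4th Monday of November 2014: 2014-11-24.
December 2014 — 4th Monday is 2014-12-22.
January 2015 — 4th Monday is 2015-01-26.
4th Monday of February 2015: 2015-02-23.
4th Monday of March 2015: 2015-03-23.
4th Monday of April 2015: 2015-04-27.

2015-04-27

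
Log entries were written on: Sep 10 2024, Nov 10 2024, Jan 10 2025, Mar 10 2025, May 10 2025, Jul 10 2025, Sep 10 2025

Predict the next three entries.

Each date is the 10th; the gaps (61, 61, 59, 61, 61, 62) track the month lengths.
The rule is the 10th of every 2 months.
Next: November 2025 → Nov 10 2025.
Next: January 2026 → Jan 10 2026.
Next: March 2026 → Mar 10 2026.

Nov 10 2025, Jan 10 2026, Mar 10 2026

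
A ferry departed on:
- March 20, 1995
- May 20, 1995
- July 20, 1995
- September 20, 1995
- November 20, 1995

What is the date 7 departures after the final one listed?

Gaps: 61, 61, 62, 61 days — not constant. Every event is on the 20th of the month.
Pattern: the 20th of every 2 months.
Next: January 1996 → January 20, 1996.
Next: March 1996 → March 20, 1996.
May 1996: May 20, 1996.
Next: July 1996 → July 20, 1996.
Next: September 1996 → September 20, 1996.
Next: November 1996 → November 20, 1996.
Next: January 1997 → January 20, 1997.

January 20, 1997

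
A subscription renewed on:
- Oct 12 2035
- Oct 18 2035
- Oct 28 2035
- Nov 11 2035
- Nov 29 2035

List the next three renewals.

The spacing grows by 4 each time: 6, 10, 14, 18 days.
Next gap: 22 days. Nov 29 2035 + 22 days = Dec 21 2035.
Next gap: 26 days. Dec 21 2035 + 26 days = Jan 16 2036.
Next gap: 30 days. Jan 16 2036 + 30 days = Feb 15 2036.

Dec 21 2035, Jan 16 2036, Feb 15 2036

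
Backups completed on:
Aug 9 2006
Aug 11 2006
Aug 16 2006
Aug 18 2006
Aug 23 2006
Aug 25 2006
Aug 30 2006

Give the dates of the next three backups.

Sep 1 2006, Sep 6 2006, Sep 8 2006

Gaps: 2, 5, 2, 5, 2, 5 days — not constant, but cyclic with period 2.
The events fall on every Wednesday and Friday.
Next Friday: Sep 1 2006.
Next Wednesday: Sep 6 2006.
The following Friday is Sep 8 2006.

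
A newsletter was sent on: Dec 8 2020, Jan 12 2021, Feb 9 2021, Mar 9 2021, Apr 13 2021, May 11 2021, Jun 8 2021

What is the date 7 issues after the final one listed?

These are Tuesdays at 28- or 35-day spacing (35, 28, 28, 35, 28, 28).
The pattern: 2nd Tuesday of the month.
2nd Tuesday of July 2021: Jul 13 2021.
August 2021 — 2nd Tuesday is Aug 10 2021.
2nd Tuesday of September 2021: Sep 14 2021.
2nd Tuesday of October 2021: Oct 12 2021.
2nd Tuesday of November 2021: Nov 9 2021.
2nd Tuesday of December 2021: Dec 14 2021.
2nd Tuesday of January 2022: Jan 11 2022.

Jan 11 2022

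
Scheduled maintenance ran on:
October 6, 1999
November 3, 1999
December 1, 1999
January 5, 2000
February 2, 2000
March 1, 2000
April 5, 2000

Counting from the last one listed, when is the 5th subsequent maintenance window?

September 6, 2000

These are Wednesdays at 28- or 35-day spacing (28, 28, 35, 28, 28, 35).
The pattern: 1st Wednesday of the month.
May 2000 — 1st Wednesday is May 3, 2000.
1st Wednesday of June 2000: June 7, 2000.
July 2000 — 1st Wednesday is July 5, 2000.
August 2000 — 1st Wednesday is August 2, 2000.
September 2000 — 1st Wednesday is September 6, 2000.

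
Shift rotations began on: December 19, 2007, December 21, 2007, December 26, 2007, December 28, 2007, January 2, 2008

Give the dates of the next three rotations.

January 4, 2008; January 9, 2008; January 11, 2008

The gap pattern 2, 5, 2, 5 repeats every 2 events.
These are the Wednesdays and Fridays of each week.
Next Friday: January 4, 2008.
Next Wednesday: January 9, 2008.
Next Friday: January 11, 2008.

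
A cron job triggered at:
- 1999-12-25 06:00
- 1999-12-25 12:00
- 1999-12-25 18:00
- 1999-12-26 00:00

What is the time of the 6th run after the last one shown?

1999-12-27 12:00

Gaps: 6, 6, 6 hours — each event is 6 hours after the previous one.
1999-12-26 00:00 + 6 h = 1999-12-26 06:00.
1999-12-26 06:00 + 6 h = 1999-12-26 12:00.
1999-12-26 12:00 + 6 h = 1999-12-26 18:00.
1999-12-26 18:00 + 6 h = 1999-12-27 00:00.
1999-12-27 00:00 + 6 h = 1999-12-27 06:00.
1999-12-27 06:00 + 6 h = 1999-12-27 12:00.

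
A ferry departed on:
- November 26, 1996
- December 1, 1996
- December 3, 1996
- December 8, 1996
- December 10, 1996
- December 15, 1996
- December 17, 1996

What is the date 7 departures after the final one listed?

January 12, 1997

The gap pattern 5, 2, 5, 2, 5, 2 repeats every 2 events.
These are the Tuesdays and Sundays of each week.
The following Sunday is December 22, 1996.
Next Tuesday: December 24, 1996.
Next Sunday: December 29, 1996.
The following Tuesday is December 31, 1996.
The following Sunday is January 5, 1997.
The following Tuesday is January 7, 1997.
The following Sunday is January 12, 1997.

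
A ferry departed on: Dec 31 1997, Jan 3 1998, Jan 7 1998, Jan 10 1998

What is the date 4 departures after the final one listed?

Jan 24 1998

Every event lands on a Wednesday or Saturday (gaps cycle 3, 4, 3).
So the schedule is: every Wednesday and Saturday.
Next Wednesday: Jan 14 1998.
The following Saturday is Jan 17 1998.
Next Wednesday: Jan 21 1998.
The following Saturday is Jan 24 1998.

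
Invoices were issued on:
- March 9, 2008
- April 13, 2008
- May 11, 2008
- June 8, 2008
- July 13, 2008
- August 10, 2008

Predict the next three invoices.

Gaps: 35, 28, 28, 35, 28 days — a mix of 28 and 35. Every date is a Sunday.
Each is the 2nd Sunday of its month.
2nd Sunday of September 2008: September 14, 2008.
October 2008 — 2nd Sunday is October 12, 2008.
2nd Sunday of November 2008: November 9, 2008.

September 14, 2008; October 12, 2008; November 9, 2008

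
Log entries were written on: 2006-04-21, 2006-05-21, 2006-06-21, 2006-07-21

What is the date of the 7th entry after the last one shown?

2007-02-21

Each date is the 21st; the gaps (30, 31, 30) track the month lengths.
The rule is the 21st of each month.
Next: August 2006 → 2006-08-21.
Next: September 2006 → 2006-09-21.
October 2006: 2006-10-21.
Next: November 2006 → 2006-11-21.
Next: December 2006 → 2006-12-21.
Next: January 2007 → 2007-01-21.
February 2007: 2007-02-21.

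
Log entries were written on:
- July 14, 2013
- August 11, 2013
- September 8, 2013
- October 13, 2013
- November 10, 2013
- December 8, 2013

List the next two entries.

January 12, 2014; February 9, 2014

Gaps: 28, 28, 35, 28, 28 days — a mix of 28 and 35. Every date is a Sunday.
Each is the 2nd Sunday of its month.
2nd Sunday of January 2014: January 12, 2014.
2nd Sunday of February 2014: February 9, 2014.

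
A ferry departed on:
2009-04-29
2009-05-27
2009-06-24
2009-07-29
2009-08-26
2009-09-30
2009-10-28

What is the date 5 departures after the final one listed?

2010-03-31

These are Wednesdays with 28, 28, 35, 28, 35, 28-day gaps.
Each is the final Wednesday of its month — 2009-04-29 is past the 28th, so '4th Wednesday' doesn't fit.
November 2009 ends with Wednesday 2009-11-25.
December 2009 ends with Wednesday 2009-12-30.
January 2010 ends with Wednesday 2010-01-27.
February 2010 ends with Wednesday 2010-02-24.
March 2010 ends with Wednesday 2010-03-31.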